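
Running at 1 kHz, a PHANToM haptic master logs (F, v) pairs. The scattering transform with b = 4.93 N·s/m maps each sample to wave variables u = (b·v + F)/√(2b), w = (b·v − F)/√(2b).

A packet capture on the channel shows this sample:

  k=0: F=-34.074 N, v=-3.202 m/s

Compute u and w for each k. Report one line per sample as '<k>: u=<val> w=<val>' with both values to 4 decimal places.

k=0: b·v=4.93×(-3.202)=-15.7859; √(2b)=3.1401; u=(-15.7859+(-34.074))/3.1401=-15.8786, w=(-15.7859−(-34.074))/3.1401=5.8241

0: u=-15.8786 w=5.8241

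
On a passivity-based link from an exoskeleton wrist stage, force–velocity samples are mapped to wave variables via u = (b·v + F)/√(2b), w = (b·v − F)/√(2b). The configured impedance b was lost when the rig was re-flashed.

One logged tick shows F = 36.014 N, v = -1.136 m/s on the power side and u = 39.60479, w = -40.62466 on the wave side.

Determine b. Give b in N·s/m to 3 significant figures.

u + w = -1.0199;  u + w = √(2b)·v, so √(2b) = -1.0199/(-1.136) = 0.8978.
b = (√(2b))²/2 = 0.8060/2 = 0.4030.
(Check via u − w = 2F/√(2b): u − w = 80.2294, 2F/√(2b) = 80.2296.)

b = 0.403 N·s/m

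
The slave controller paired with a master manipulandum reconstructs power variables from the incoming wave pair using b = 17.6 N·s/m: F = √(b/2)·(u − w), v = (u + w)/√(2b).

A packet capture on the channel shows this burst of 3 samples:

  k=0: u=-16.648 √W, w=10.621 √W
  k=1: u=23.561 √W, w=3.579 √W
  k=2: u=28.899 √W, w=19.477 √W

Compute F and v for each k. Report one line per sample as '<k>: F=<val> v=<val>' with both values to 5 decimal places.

k=0: u−w=-27.26900, u+w=-6.02700; √(b/2)=2.96648, √(2b)=5.93296; F=2.96648×(-27.269)=-80.89293, v=-6.02700/5.93296=-1.01585
k=1: u−w=19.98200, u+w=27.14000; √(b/2)=2.96648, √(2b)=5.93296; F=2.96648×19.982=59.27619, v=27.14000/5.93296=4.57445
k=2: u−w=9.42200, u+w=48.37600; √(b/2)=2.96648, √(2b)=5.93296; F=2.96648×9.422=27.95017, v=48.37600/5.93296=8.15377

0: F=-80.89293 v=-1.01585
1: F=59.27619 v=4.57445
2: F=27.95017 v=8.15377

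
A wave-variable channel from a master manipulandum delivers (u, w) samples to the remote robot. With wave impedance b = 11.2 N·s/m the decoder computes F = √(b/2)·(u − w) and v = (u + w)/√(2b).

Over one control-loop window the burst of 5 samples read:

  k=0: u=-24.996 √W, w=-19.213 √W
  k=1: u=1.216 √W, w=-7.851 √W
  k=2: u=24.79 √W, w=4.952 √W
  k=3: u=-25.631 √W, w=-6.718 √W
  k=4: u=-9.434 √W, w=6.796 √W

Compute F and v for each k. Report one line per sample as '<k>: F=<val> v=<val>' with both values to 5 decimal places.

0: F=-13.68508 v=-9.34086
1: F=21.45644 v=-1.40190
2: F=46.94528 v=6.28414
3: F=-44.75633 v=-6.83497
4: F=-38.40719 v=-0.55738

k=0: u−w=-5.78300, u+w=-44.20900; √(b/2)=2.36643, √(2b)=4.73286; F=2.36643×(-5.783)=-13.68508, v=-44.20900/4.73286=-9.34086
k=1: u−w=9.06700, u+w=-6.63500; √(b/2)=2.36643, √(2b)=4.73286; F=2.36643×9.067=21.45644, v=-6.63500/4.73286=-1.40190
k=2: u−w=19.83800, u+w=29.74200; √(b/2)=2.36643, √(2b)=4.73286; F=2.36643×19.838=46.94528, v=29.74200/4.73286=6.28414
k=3: u−w=-18.91300, u+w=-32.34900; √(b/2)=2.36643, √(2b)=4.73286; F=2.36643×(-18.913)=-44.75633, v=-32.34900/4.73286=-6.83497
k=4: u−w=-16.23000, u+w=-2.63800; √(b/2)=2.36643, √(2b)=4.73286; F=2.36643×(-16.23)=-38.40719, v=-2.63800/4.73286=-0.55738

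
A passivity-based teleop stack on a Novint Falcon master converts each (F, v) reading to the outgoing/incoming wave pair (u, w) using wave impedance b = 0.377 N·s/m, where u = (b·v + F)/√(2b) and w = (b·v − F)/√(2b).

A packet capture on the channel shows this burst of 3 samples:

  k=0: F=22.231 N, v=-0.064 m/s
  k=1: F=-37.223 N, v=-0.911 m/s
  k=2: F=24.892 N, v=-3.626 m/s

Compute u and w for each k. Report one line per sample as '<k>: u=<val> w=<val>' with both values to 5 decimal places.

0: u=25.57418 w=-25.62975
1: u=-43.26278 w=42.47173
2: u=27.09218 w=-30.24075

k=0: b·v=0.377×(-0.064)=-0.02413; √(2b)=0.86833; u=(-0.02413+22.231)/0.86833=25.57418, w=(-0.02413−22.231)/0.86833=-25.62975
k=1: b·v=0.377×(-0.911)=-0.34345; √(2b)=0.86833; u=(-0.34345+(-37.223))/0.86833=-43.26278, w=(-0.34345−(-37.223))/0.86833=42.47173
k=2: b·v=0.377×(-3.626)=-1.36700; √(2b)=0.86833; u=(-1.36700+24.892)/0.86833=27.09218, w=(-1.36700−24.892)/0.86833=-30.24075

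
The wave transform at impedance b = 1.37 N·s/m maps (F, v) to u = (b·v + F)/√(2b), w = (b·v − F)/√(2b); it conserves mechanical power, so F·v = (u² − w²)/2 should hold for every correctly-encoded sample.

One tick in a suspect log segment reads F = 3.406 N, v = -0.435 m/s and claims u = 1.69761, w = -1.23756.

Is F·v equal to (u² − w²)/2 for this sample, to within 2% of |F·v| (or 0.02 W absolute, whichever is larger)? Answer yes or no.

no

F·v = 3.406×(-0.435) = -1.48161 W.
(u² − w²)/2 = (2.88188 − 1.53155)/2 = 0.67516 W.
|Δ| = 2.15677;  2% of max(1, |F·v|) = 0.02963.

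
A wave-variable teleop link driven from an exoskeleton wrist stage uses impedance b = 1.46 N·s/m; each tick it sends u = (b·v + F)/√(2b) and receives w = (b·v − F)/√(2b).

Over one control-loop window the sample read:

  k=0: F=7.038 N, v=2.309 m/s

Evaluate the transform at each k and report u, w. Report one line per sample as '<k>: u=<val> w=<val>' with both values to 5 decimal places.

0: u=6.09149 w=-2.14587

k=0: b·v=1.46×2.309=3.37114; √(2b)=1.70880; u=(3.37114+7.038)/1.70880=6.09149, w=(3.37114−7.038)/1.70880=-2.14587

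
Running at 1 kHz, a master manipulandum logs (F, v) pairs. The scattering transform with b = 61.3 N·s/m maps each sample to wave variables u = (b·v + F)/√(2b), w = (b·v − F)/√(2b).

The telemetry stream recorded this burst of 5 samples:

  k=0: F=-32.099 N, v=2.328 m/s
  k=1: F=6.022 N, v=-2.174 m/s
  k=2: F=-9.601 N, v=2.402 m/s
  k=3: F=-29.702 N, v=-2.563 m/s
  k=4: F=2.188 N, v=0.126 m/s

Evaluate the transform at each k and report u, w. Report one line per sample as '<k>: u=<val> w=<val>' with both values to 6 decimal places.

k=0: b·v=61.3×2.328=142.706400; √(2b)=11.072488; u=(142.706400+(-32.099))/11.072488=9.989390, w=(142.706400−(-32.099))/11.072488=15.787364
k=1: b·v=61.3×(-2.174)=-133.266200; √(2b)=11.072488; u=(-133.266200+6.022)/11.072488=-11.491924, w=(-133.266200−6.022)/11.072488=-12.579665
k=2: b·v=61.3×2.402=147.242600; √(2b)=11.072488; u=(147.242600+(-9.601))/11.072488=12.430955, w=(147.242600−(-9.601))/11.072488=14.165163
k=3: b·v=61.3×(-2.563)=-157.111900; √(2b)=11.072488; u=(-157.111900+(-29.702))/11.072488=-16.871898, w=(-157.111900−(-29.702))/11.072488=-11.506889
k=4: b·v=61.3×0.126=7.723800; √(2b)=11.072488; u=(7.723800+2.188)/11.072488=0.895174, w=(7.723800−2.188)/11.072488=0.499960

0: u=9.989390 w=15.787364
1: u=-11.491924 w=-12.579665
2: u=12.430955 w=14.165163
3: u=-16.871898 w=-11.506889
4: u=0.895174 w=0.499960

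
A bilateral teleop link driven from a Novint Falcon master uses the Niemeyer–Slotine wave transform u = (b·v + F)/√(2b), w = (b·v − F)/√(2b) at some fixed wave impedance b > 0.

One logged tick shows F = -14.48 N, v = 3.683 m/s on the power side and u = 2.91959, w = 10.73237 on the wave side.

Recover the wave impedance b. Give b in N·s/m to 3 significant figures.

b = 6.87 N·s/m

u + w = 13.65196;  u + w = √(2b)·v, so √(2b) = 13.65196/3.683 = 3.70675.
b = (√(2b))²/2 = 13.74000/2 = 6.87000.
(Check via u − w = 2F/√(2b): u − w = -7.81278, 2F/√(2b) = -7.81277.)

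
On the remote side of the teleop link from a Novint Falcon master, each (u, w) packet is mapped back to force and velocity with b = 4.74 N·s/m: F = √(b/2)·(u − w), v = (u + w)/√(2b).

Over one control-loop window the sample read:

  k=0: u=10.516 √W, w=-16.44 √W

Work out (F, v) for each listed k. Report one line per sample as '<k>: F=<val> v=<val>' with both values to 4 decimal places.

k=0: u−w=26.9560, u+w=-5.9240; √(b/2)=1.5395, √(2b)=3.0790; F=1.5395×26.956=41.4982, v=-5.9240/3.0790=-1.9240

0: F=41.4982 v=-1.9240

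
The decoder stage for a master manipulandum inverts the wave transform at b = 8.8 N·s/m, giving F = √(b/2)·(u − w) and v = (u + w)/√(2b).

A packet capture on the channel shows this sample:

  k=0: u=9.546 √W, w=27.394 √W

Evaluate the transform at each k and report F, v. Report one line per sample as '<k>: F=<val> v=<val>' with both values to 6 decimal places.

k=0: u−w=-17.848000, u+w=36.940000; √(b/2)=2.097618, √(2b)=4.195235; F=2.097618×(-17.848)=-37.438281, v=36.940000/4.195235=8.805227

0: F=-37.438281 v=8.805227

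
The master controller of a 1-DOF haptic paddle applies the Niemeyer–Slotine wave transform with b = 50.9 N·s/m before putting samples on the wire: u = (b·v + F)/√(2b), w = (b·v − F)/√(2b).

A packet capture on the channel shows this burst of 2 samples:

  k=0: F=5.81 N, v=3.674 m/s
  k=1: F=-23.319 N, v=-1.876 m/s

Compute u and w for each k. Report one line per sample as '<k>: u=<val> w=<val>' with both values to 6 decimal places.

0: u=19.110433 w=17.958752
1: u=-11.775236 w=-7.152851

k=0: b·v=50.9×3.674=187.006600; √(2b)=10.089599; u=(187.006600+5.81)/10.089599=19.110433, w=(187.006600−5.81)/10.089599=17.958752
k=1: b·v=50.9×(-1.876)=-95.488400; √(2b)=10.089599; u=(-95.488400+(-23.319))/10.089599=-11.775236, w=(-95.488400−(-23.319))/10.089599=-7.152851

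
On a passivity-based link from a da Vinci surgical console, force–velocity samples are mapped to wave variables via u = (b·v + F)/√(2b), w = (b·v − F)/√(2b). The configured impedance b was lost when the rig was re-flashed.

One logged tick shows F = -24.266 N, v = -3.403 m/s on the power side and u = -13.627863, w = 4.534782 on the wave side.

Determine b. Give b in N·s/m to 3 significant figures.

b = 3.57 N·s/m

u + w = -9.093081;  u + w = √(2b)·v, so √(2b) = -9.093081/(-3.403) = 2.672078.
b = (√(2b))²/2 = 7.140000/2 = 3.570000.
(Check via u − w = 2F/√(2b): u − w = -18.162645, 2F/√(2b) = -18.162644.)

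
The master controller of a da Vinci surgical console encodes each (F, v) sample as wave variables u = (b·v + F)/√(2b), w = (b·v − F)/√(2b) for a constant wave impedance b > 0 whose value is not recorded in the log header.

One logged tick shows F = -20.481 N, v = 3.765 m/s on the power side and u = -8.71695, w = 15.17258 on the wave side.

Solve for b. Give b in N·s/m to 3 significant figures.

u + w = 6.4556;  u + w = √(2b)·v, so √(2b) = 6.4556/3.765 = 1.7146.
b = (√(2b))²/2 = 2.9400/2 = 1.4700.
(Check via u − w = 2F/√(2b): u − w = -23.8895, 2F/√(2b) = -23.8895.)

b = 1.47 N·s/m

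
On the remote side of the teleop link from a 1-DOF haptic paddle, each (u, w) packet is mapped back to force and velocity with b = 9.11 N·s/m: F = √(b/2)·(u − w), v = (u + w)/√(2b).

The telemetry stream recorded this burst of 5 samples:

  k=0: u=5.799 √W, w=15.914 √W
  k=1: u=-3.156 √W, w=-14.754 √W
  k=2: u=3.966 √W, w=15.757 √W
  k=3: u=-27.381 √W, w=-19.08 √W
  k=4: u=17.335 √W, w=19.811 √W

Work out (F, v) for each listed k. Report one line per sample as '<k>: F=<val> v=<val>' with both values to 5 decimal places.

k=0: u−w=-10.11500, u+w=21.71300; √(b/2)=2.13424, √(2b)=4.26849; F=2.13424×(-10.115)=-21.58788, v=21.71300/4.26849=5.08681
k=1: u−w=11.59800, u+w=-17.91000; √(b/2)=2.13424, √(2b)=4.26849; F=2.13424×11.598=24.75297, v=-17.91000/4.26849=-4.19586
k=2: u−w=-11.79100, u+w=19.72300; √(b/2)=2.13424, √(2b)=4.26849; F=2.13424×(-11.791)=-25.16488, v=19.72300/4.26849=4.62060
k=3: u−w=-8.30100, u+w=-46.46100; √(b/2)=2.13424, √(2b)=4.26849; F=2.13424×(-8.301)=-17.71636, v=-46.46100/4.26849=-10.88465
k=4: u−w=-2.47600, u+w=37.14600; √(b/2)=2.13424, √(2b)=4.26849; F=2.13424×(-2.476)=-5.28439, v=37.14600/4.26849=8.70238

0: F=-21.58788 v=5.08681
1: F=24.75297 v=-4.19586
2: F=-25.16488 v=4.62060
3: F=-17.71636 v=-10.88465
4: F=-5.28439 v=8.70238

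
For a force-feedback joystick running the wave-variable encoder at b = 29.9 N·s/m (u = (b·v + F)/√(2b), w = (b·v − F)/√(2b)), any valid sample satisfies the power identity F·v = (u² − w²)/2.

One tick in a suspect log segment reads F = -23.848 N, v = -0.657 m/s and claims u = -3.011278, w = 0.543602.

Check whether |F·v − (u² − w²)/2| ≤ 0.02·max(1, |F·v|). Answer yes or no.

no

F·v = (-23.848)×(-0.657) = 15.668136 W.
(u² − w²)/2 = (9.067795 − 0.295503)/2 = 4.386146 W.
|Δ| = 11.281990;  2% of max(1, |F·v|) = 0.313363.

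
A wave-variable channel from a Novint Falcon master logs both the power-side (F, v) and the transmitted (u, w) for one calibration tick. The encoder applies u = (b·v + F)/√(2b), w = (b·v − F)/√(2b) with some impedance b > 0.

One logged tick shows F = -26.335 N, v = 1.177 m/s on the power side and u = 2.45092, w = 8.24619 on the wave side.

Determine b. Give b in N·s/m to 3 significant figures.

b = 41.3 N·s/m

u + w = 10.69711;  u + w = √(2b)·v, so √(2b) = 10.69711/1.177 = 9.08845.
b = (√(2b))²/2 = 82.59999/2 = 41.30000.
(Check via u − w = 2F/√(2b): u − w = -5.79527, 2F/√(2b) = -5.79527.)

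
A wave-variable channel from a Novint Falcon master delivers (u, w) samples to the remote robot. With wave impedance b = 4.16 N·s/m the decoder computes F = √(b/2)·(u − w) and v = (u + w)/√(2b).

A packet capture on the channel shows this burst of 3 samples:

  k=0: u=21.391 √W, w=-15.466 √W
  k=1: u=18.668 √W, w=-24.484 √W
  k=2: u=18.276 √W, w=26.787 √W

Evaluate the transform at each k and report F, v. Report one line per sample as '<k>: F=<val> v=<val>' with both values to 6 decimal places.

k=0: u−w=36.857000, u+w=5.925000; √(b/2)=1.442221, √(2b)=2.884441; F=1.442221×36.857=53.155921, v=5.925000/2.884441=2.054124
k=1: u−w=43.152000, u+w=-5.816000; √(b/2)=1.442221, √(2b)=2.884441; F=1.442221×43.152=62.234699, v=-5.816000/2.884441=-2.016335
k=2: u−w=-8.511000, u+w=45.063000; √(b/2)=1.442221, √(2b)=2.884441; F=1.442221×(-8.511)=-12.274739, v=45.063000/2.884441=15.622784

0: F=53.155921 v=2.054124
1: F=62.234699 v=-2.016335
2: F=-12.274739 v=15.622784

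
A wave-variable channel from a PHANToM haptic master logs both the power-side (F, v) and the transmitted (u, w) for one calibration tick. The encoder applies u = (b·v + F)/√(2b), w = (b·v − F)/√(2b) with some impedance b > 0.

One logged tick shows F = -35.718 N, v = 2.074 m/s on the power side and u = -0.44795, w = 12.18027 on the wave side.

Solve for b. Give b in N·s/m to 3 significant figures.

b = 16 N·s/m

u + w = 11.7323;  u + w = √(2b)·v, so √(2b) = 11.7323/2.074 = 5.6569.
b = (√(2b))²/2 = 32.0000/2 = 16.0000.
(Check via u − w = 2F/√(2b): u − w = -12.6282, 2F/√(2b) = -12.6282.)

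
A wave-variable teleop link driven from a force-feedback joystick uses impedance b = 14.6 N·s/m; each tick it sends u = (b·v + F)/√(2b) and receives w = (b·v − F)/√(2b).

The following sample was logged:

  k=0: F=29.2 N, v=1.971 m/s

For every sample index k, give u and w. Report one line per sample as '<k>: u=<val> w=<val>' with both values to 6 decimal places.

0: u=10.729051 w=-0.078354

k=0: b·v=14.6×1.971=28.776600; √(2b)=5.403702; u=(28.776600+29.2)/5.403702=10.729051, w=(28.776600−29.2)/5.403702=-0.078354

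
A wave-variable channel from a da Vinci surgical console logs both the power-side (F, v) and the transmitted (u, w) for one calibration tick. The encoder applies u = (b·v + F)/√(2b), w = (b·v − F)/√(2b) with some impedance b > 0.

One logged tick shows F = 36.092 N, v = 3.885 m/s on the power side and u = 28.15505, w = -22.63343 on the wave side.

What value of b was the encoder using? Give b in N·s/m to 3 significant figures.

u + w = 5.52162;  u + w = √(2b)·v, so √(2b) = 5.52162/3.885 = 1.42127.
b = (√(2b))²/2 = 2.02000/2 = 1.01000.
(Check via u − w = 2F/√(2b): u − w = 50.78848, 2F/√(2b) = 50.78851.)

b = 1.01 N·s/m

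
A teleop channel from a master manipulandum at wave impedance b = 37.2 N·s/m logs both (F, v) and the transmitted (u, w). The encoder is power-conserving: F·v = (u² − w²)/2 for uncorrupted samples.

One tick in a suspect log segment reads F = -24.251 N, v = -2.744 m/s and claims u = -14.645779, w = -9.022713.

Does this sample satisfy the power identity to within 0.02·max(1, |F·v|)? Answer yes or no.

F·v = (-24.251)×(-2.744) = 66.544744 W.
(u² − w²)/2 = (214.498843 − 81.409350)/2 = 66.544746 W.
|Δ| = 0.000002;  2% of max(1, |F·v|) = 1.330895.

yes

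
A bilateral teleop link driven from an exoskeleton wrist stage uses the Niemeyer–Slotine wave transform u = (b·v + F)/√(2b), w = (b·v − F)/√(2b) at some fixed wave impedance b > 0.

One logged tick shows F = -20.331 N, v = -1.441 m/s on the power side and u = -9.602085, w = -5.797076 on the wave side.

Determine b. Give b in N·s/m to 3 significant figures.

b = 57.1 N·s/m

u + w = -15.399161;  u + w = √(2b)·v, so √(2b) = -15.399161/(-1.441) = 10.686441.
b = (√(2b))²/2 = 114.200014/2 = 57.100007.
(Check via u − w = 2F/√(2b): u − w = -3.805009, 2F/√(2b) = -3.805009.)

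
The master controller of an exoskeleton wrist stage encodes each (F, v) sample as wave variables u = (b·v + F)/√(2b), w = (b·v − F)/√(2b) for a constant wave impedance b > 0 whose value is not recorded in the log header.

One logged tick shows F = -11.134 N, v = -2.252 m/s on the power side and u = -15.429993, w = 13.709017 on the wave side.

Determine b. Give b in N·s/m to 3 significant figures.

b = 0.292 N·s/m

u + w = -1.720976;  u + w = √(2b)·v, so √(2b) = -1.720976/(-2.252) = 0.764199.
b = (√(2b))²/2 = 0.584000/2 = 0.292000.
(Check via u − w = 2F/√(2b): u − w = -29.139010, 2F/√(2b) = -29.139009.)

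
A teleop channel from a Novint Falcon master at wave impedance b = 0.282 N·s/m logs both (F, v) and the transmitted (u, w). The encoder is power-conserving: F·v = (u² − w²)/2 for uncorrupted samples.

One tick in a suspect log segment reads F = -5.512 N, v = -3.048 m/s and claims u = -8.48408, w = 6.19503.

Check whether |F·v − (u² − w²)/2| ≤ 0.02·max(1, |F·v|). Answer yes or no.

F·v = (-5.512)×(-3.048) = 16.80058 W.
(u² − w²)/2 = (71.97961 − 38.37840)/2 = 16.80061 W.
|Δ| = 0.00003;  2% of max(1, |F·v|) = 0.33601.

yes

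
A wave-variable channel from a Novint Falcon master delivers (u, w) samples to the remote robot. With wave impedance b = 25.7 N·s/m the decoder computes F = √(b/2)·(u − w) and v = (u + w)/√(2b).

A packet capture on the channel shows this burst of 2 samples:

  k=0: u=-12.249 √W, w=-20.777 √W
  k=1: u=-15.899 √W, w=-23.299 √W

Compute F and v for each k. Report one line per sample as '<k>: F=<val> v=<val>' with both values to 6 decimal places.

k=0: u−w=8.528000, u+w=-33.026000; √(b/2)=3.584690, √(2b)=7.169379; F=3.584690×8.528=30.570233, v=-33.026000/7.169379=-4.606535
k=1: u−w=7.400000, u+w=-39.198000; √(b/2)=3.584690, √(2b)=7.169379; F=3.584690×7.4=26.526704, v=-39.198000/7.169379=-5.467419

0: F=30.570233 v=-4.606535
1: F=26.526704 v=-5.467419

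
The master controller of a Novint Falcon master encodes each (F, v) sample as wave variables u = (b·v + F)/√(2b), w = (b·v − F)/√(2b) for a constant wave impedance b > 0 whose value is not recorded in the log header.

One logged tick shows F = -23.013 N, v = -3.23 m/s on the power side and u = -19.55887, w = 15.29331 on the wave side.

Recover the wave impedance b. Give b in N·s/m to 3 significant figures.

u + w = -4.2656;  u + w = √(2b)·v, so √(2b) = -4.2656/(-3.23) = 1.3206.
b = (√(2b))²/2 = 1.7440/2 = 0.8720.
(Check via u − w = 2F/√(2b): u − w = -34.8522, 2F/√(2b) = -34.8522.)

b = 0.872 N·s/m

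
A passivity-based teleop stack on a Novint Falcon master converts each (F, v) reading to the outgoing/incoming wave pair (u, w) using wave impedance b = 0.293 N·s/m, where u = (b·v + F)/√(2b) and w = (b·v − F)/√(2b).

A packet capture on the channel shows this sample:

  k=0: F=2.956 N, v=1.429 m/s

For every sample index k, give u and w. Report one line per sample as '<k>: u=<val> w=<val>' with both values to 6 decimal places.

0: u=4.408451 w=-3.314542

k=0: b·v=0.293×1.429=0.418697; √(2b)=0.765506; u=(0.418697+2.956)/0.765506=4.408451, w=(0.418697−2.956)/0.765506=-3.314542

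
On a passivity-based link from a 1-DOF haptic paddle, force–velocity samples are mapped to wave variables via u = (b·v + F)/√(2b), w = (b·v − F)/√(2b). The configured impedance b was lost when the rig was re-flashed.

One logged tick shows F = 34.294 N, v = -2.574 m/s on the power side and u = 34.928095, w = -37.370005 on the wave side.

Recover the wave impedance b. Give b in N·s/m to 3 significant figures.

u + w = -2.441910;  u + w = √(2b)·v, so √(2b) = -2.441910/(-2.574) = 0.948683.
b = (√(2b))²/2 = 0.899999/2 = 0.450000.
(Check via u − w = 2F/√(2b): u − w = 72.298100, 2F/√(2b) = 72.298124.)

b = 0.45 N·s/m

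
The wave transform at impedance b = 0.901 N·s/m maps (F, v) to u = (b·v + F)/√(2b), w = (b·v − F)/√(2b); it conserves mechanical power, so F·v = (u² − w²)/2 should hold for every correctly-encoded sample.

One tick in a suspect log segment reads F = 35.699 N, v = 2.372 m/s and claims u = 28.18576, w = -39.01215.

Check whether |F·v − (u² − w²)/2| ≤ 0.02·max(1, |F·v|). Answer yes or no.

F·v = 35.699×2.372 = 84.67803 W.
(u² − w²)/2 = (794.43707 − 1521.94785)/2 = -363.75539 W.
|Δ| = 448.43342;  2% of max(1, |F·v|) = 1.69356.

no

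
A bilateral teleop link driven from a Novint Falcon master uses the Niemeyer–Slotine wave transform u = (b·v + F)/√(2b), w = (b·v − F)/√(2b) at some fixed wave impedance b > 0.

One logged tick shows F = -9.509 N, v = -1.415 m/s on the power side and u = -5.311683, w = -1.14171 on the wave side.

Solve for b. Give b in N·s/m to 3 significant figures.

b = 10.4 N·s/m

u + w = -6.453393;  u + w = √(2b)·v, so √(2b) = -6.453393/(-1.415) = 4.560702.
b = (√(2b))²/2 = 20.800001/2 = 10.400000.
(Check via u − w = 2F/√(2b): u − w = -4.169973, 2F/√(2b) = -4.169972.)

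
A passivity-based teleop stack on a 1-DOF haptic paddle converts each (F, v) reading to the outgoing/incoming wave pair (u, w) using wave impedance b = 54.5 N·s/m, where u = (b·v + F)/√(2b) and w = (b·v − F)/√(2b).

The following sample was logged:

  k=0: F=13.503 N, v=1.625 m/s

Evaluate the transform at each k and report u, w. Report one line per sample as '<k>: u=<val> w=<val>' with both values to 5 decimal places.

0: u=9.77610 w=7.18940

k=0: b·v=54.5×1.625=88.56250; √(2b)=10.44031; u=(88.56250+13.503)/10.44031=9.77610, w=(88.56250−13.503)/10.44031=7.18940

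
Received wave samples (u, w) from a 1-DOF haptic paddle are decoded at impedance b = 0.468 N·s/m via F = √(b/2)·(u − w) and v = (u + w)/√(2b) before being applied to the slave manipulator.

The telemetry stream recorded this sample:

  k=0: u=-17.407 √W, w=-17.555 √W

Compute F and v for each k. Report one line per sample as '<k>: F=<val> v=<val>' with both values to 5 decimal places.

k=0: u−w=0.14800, u+w=-34.96200; √(b/2)=0.48374, √(2b)=0.96747; F=0.48374×0.148=0.07159, v=-34.96200/0.96747=-36.13752

0: F=0.07159 v=-36.13752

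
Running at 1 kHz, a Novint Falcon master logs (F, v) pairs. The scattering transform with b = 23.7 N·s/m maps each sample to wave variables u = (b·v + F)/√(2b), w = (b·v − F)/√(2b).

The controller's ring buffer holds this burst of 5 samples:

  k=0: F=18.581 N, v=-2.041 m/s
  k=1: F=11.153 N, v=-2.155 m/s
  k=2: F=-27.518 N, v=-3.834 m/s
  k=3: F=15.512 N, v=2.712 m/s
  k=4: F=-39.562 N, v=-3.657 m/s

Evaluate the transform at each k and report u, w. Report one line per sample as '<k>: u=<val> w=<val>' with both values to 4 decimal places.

k=0: b·v=23.7×(-2.041)=-48.3717; √(2b)=6.8848; u=(-48.3717+18.581)/6.8848=-4.3270, w=(-48.3717−18.581)/6.8848=-9.7248
k=1: b·v=23.7×(-2.155)=-51.0735; √(2b)=6.8848; u=(-51.0735+11.153)/6.8848=-5.7984, w=(-51.0735−11.153)/6.8848=-9.0383
k=2: b·v=23.7×(-3.834)=-90.8658; √(2b)=6.8848; u=(-90.8658+(-27.518))/6.8848=-17.1950, w=(-90.8658−(-27.518))/6.8848=-9.2012
k=3: b·v=23.7×2.712=64.2744; √(2b)=6.8848; u=(64.2744+15.512)/6.8848=11.5888, w=(64.2744−15.512)/6.8848=7.0827
k=4: b·v=23.7×(-3.657)=-86.6709; √(2b)=6.8848; u=(-86.6709+(-39.562))/6.8848=-18.3351, w=(-86.6709−(-39.562))/6.8848=-6.8425

0: u=-4.3270 w=-9.7248
1: u=-5.7984 w=-9.0383
2: u=-17.1950 w=-9.2012
3: u=11.5888 w=7.0827
4: u=-18.3351 w=-6.8425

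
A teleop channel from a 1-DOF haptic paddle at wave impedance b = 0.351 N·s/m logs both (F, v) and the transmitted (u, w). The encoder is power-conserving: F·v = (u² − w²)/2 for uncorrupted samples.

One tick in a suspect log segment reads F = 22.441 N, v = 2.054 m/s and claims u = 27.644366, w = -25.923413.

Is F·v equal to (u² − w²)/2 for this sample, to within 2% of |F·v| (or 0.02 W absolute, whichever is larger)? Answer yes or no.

yes

F·v = 22.441×2.054 = 46.093814 W.
(u² − w²)/2 = (764.210972 − 672.023342)/2 = 46.093815 W.
|Δ| = 0.000001;  2% of max(1, |F·v|) = 0.921876.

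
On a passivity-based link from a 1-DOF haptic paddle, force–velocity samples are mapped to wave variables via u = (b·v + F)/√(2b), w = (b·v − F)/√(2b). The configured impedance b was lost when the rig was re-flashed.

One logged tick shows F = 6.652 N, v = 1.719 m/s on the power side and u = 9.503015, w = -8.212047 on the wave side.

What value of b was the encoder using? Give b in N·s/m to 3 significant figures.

u + w = 1.290968;  u + w = √(2b)·v, so √(2b) = 1.290968/1.719 = 0.750999.
b = (√(2b))²/2 = 0.564000/2 = 0.282000.
(Check via u − w = 2F/√(2b): u − w = 17.715062, 2F/√(2b) = 17.715060.)

b = 0.282 N·s/m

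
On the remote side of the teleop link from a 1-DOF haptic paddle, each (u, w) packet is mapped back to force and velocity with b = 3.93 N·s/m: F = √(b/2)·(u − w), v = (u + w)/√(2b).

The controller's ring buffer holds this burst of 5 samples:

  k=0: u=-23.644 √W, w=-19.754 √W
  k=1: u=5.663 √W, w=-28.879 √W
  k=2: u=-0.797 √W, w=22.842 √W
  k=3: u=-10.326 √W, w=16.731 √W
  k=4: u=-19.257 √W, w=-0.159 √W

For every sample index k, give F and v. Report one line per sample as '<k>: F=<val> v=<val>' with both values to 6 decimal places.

k=0: u−w=-3.890000, u+w=-43.398000; √(b/2)=1.401785, √(2b)=2.803569; F=1.401785×(-3.89)=-5.452942, v=-43.398000/2.803569=-15.479554
k=1: u−w=34.542000, u+w=-23.216000; √(b/2)=1.401785, √(2b)=2.803569; F=1.401785×34.542=48.420443, v=-23.216000/2.803569=-8.280873
k=2: u−w=-23.639000, u+w=22.045000; √(b/2)=1.401785, √(2b)=2.803569; F=1.401785×(-23.639)=-33.136786, v=22.045000/2.803569=7.863191
k=3: u−w=-27.057000, u+w=6.405000; √(b/2)=1.401785, √(2b)=2.803569; F=1.401785×(-27.057)=-37.928085, v=6.405000/2.803569=2.284588
k=4: u−w=-19.098000, u+w=-19.416000; √(b/2)=1.401785, √(2b)=2.803569; F=1.401785×(-19.098)=-26.771282, v=-19.416000/2.803569=-6.925458

0: F=-5.452942 v=-15.479554
1: F=48.420443 v=-8.280873
2: F=-33.136786 v=7.863191
3: F=-37.928085 v=2.284588
4: F=-26.771282 v=-6.925458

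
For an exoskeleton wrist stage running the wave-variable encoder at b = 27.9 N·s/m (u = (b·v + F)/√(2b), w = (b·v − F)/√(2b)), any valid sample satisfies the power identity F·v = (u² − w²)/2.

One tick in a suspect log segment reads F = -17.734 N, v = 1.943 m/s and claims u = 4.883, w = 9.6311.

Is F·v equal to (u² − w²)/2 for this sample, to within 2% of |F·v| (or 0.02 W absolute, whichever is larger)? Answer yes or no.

yes

F·v = (-17.734)×1.943 = -34.4572 W.
(u² − w²)/2 = (23.8437 − 92.7581)/2 = -34.4572 W.
|Δ| = 0.0000;  2% of max(1, |F·v|) = 0.6891.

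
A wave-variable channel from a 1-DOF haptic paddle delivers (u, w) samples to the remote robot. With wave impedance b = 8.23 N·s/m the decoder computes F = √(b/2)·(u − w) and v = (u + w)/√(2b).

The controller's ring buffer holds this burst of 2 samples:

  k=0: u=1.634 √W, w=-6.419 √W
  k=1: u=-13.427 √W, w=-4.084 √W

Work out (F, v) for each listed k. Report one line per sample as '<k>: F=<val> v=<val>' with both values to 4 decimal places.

k=0: u−w=8.0530, u+w=-4.7850; √(b/2)=2.0285, √(2b)=4.0571; F=2.0285×8.053=16.3359, v=-4.7850/4.0571=-1.1794
k=1: u−w=-9.3430, u+w=-17.5110; √(b/2)=2.0285, √(2b)=4.0571; F=2.0285×(-9.343)=-18.9527, v=-17.5110/4.0571=-4.3161

0: F=16.3359 v=-1.1794
1: F=-18.9527 v=-4.3161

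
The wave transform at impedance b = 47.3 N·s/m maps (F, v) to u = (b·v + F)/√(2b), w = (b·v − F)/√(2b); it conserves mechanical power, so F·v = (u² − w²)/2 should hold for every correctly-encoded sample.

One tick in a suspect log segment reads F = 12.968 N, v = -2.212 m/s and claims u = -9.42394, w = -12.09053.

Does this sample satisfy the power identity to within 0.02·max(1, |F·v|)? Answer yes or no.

yes

F·v = 12.968×(-2.212) = -28.68522 W.
(u² − w²)/2 = (88.81065 − 146.18092)/2 = -28.68514 W.
|Δ| = 0.00008;  2% of max(1, |F·v|) = 0.57370.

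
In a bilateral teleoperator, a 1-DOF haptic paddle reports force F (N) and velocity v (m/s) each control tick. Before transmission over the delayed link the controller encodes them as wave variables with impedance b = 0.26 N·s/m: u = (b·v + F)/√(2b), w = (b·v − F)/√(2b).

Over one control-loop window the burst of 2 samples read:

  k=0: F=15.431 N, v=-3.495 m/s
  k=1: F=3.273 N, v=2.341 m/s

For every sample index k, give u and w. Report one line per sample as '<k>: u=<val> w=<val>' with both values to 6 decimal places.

0: u=20.138807 w=-22.659087
1: u=5.382894 w=-3.694775

k=0: b·v=0.26×(-3.495)=-0.908700; √(2b)=0.721110; u=(-0.908700+15.431)/0.721110=20.138807, w=(-0.908700−15.431)/0.721110=-22.659087
k=1: b·v=0.26×2.341=0.608660; √(2b)=0.721110; u=(0.608660+3.273)/0.721110=5.382894, w=(0.608660−3.273)/0.721110=-3.694775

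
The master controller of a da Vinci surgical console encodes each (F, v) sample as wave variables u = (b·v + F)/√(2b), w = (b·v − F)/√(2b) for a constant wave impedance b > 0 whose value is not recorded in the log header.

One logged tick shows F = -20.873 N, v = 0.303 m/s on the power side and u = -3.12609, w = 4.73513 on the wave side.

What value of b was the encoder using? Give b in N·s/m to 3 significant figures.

u + w = 1.60904;  u + w = √(2b)·v, so √(2b) = 1.60904/0.303 = 5.31036.
b = (√(2b))²/2 = 28.19996/2 = 14.09998.
(Check via u − w = 2F/√(2b): u − w = -7.86122, 2F/√(2b) = -7.86123.)

b = 14.1 N·s/m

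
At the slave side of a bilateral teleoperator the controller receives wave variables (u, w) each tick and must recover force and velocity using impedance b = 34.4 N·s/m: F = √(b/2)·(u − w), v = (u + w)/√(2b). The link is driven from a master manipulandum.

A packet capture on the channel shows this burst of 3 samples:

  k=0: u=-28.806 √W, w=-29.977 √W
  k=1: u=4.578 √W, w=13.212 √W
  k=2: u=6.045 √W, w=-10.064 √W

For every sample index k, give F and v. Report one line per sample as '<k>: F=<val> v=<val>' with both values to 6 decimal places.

k=0: u−w=1.171000, u+w=-58.783000; √(b/2)=4.147288, √(2b)=8.294577; F=4.147288×1.171=4.856475, v=-58.783000/8.294577=-7.086920
k=1: u−w=-8.634000, u+w=17.790000; √(b/2)=4.147288, √(2b)=8.294577; F=4.147288×(-8.634)=-35.807687, v=17.790000/8.294577=2.144775
k=2: u−w=16.109000, u+w=-4.019000; √(b/2)=4.147288, √(2b)=8.294577; F=4.147288×16.109=66.808667, v=-4.019000/8.294577=-0.484533

0: F=4.856475 v=-7.086920
1: F=-35.807687 v=2.144775
2: F=66.808667 v=-0.484533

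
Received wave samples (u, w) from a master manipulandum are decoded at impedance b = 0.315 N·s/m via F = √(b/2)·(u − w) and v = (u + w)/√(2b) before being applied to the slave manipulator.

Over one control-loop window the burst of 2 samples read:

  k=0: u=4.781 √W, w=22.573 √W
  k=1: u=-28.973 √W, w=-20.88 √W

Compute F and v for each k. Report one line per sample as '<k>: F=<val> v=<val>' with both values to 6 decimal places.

k=0: u−w=-17.792000, u+w=27.354000; √(b/2)=0.396863, √(2b)=0.793725; F=0.396863×(-17.792)=-7.060981, v=27.354000/0.793725=34.462801
k=1: u−w=-8.093000, u+w=-49.853000; √(b/2)=0.396863, √(2b)=0.793725; F=0.396863×(-8.093)=-3.211810, v=-49.853000/0.793725=-62.808876

0: F=-7.060981 v=34.462801
1: F=-3.211810 v=-62.808876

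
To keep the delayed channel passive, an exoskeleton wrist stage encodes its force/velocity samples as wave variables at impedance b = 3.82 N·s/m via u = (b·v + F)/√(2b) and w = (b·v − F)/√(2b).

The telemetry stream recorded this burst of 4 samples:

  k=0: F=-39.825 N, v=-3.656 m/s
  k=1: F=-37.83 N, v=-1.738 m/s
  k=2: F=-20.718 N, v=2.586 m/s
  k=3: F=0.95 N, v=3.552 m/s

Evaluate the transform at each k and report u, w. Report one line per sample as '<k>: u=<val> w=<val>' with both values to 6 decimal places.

k=0: b·v=3.82×(-3.656)=-13.965920; √(2b)=2.764055; u=(-13.965920+(-39.825))/2.764055=-19.460872, w=(-13.965920−(-39.825))/2.764055=9.355487
k=1: b·v=3.82×(-1.738)=-6.639160; √(2b)=2.764055; u=(-6.639160+(-37.83))/2.764055=-16.088377, w=(-6.639160−(-37.83))/2.764055=11.284450
k=2: b·v=3.82×2.586=9.878520; √(2b)=2.764055; u=(9.878520+(-20.718))/2.764055=-3.921586, w=(9.878520−(-20.718))/2.764055=11.069432
k=3: b·v=3.82×3.552=13.568640; √(2b)=2.764055; u=(13.568640+0.95)/2.764055=5.252660, w=(13.568640−0.95)/2.764055=4.565264

0: u=-19.460872 w=9.355487
1: u=-16.088377 w=11.284450
2: u=-3.921586 w=11.069432
3: u=5.252660 w=4.565264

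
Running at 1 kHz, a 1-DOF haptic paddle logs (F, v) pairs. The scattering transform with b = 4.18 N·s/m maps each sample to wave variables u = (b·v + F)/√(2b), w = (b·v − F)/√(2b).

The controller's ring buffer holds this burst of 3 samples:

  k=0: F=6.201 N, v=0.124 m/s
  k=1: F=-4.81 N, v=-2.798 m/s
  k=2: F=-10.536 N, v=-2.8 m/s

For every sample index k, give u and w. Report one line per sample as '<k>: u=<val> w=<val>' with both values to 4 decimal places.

k=0: b·v=4.18×0.124=0.5183; √(2b)=2.8914; u=(0.5183+6.201)/2.8914=2.3239, w=(0.5183−6.201)/2.8914=-1.9654
k=1: b·v=4.18×(-2.798)=-11.6956; √(2b)=2.8914; u=(-11.6956+(-4.81))/2.8914=-5.7086, w=(-11.6956−(-4.81))/2.8914=-2.3814
k=2: b·v=4.18×(-2.8)=-11.7040; √(2b)=2.8914; u=(-11.7040+(-10.536))/2.8914=-7.6919, w=(-11.7040−(-10.536))/2.8914=-0.4040

0: u=2.3239 w=-1.9654
1: u=-5.7086 w=-2.3814
2: u=-7.6919 w=-0.4040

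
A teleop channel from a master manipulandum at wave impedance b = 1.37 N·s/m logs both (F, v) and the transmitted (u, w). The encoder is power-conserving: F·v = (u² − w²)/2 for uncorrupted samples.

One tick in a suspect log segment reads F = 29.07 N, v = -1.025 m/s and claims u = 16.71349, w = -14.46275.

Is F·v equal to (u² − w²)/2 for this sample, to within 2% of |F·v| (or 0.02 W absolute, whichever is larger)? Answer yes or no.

F·v = 29.07×(-1.025) = -29.7967 W.
(u² − w²)/2 = (279.3407 − 209.1711)/2 = 35.0848 W.
|Δ| = 64.8816;  2% of max(1, |F·v|) = 0.5959.

no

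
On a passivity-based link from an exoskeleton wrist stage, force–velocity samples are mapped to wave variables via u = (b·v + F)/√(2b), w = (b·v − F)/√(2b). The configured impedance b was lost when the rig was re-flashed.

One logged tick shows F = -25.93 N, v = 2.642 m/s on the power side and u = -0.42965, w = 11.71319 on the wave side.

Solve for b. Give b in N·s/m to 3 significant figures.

b = 9.12 N·s/m

u + w = 11.28354;  u + w = √(2b)·v, so √(2b) = 11.28354/2.642 = 4.27083.
b = (√(2b))²/2 = 18.24001/2 = 9.12001.
(Check via u − w = 2F/√(2b): u − w = -12.14284, 2F/√(2b) = -12.14283.)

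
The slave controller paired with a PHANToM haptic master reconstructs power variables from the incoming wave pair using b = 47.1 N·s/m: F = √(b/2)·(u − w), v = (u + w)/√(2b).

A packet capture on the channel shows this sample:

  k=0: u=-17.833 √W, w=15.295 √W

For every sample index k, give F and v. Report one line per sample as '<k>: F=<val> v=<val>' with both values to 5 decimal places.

0: F=-160.76469 v=-0.26150

k=0: u−w=-33.12800, u+w=-2.53800; √(b/2)=4.85283, √(2b)=9.70567; F=4.85283×(-33.128)=-160.76469, v=-2.53800/9.70567=-0.26150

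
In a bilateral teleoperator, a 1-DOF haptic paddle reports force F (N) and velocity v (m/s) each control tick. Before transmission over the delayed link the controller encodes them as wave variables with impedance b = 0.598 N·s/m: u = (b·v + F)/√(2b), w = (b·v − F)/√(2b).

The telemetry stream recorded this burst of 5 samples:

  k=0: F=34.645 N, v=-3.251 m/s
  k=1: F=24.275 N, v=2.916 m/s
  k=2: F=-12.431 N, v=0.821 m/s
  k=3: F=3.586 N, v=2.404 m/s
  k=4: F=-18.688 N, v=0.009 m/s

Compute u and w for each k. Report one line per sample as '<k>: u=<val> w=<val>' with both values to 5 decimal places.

0: u=29.90158 w=-33.45693
1: u=23.79146 w=-20.60247
2: u=-10.91793 w=11.81579
3: u=4.59355 w=-1.96450
4: u=-17.08331 w=17.09316

k=0: b·v=0.598×(-3.251)=-1.94410; √(2b)=1.09362; u=(-1.94410+34.645)/1.09362=29.90158, w=(-1.94410−34.645)/1.09362=-33.45693
k=1: b·v=0.598×2.916=1.74377; √(2b)=1.09362; u=(1.74377+24.275)/1.09362=23.79146, w=(1.74377−24.275)/1.09362=-20.60247
k=2: b·v=0.598×0.821=0.49096; √(2b)=1.09362; u=(0.49096+(-12.431))/1.09362=-10.91793, w=(0.49096−(-12.431))/1.09362=11.81579
k=3: b·v=0.598×2.404=1.43759; √(2b)=1.09362; u=(1.43759+3.586)/1.09362=4.59355, w=(1.43759−3.586)/1.09362=-1.96450
k=4: b·v=0.598×0.009=0.00538; √(2b)=1.09362; u=(0.00538+(-18.688))/1.09362=-17.08331, w=(0.00538−(-18.688))/1.09362=17.09316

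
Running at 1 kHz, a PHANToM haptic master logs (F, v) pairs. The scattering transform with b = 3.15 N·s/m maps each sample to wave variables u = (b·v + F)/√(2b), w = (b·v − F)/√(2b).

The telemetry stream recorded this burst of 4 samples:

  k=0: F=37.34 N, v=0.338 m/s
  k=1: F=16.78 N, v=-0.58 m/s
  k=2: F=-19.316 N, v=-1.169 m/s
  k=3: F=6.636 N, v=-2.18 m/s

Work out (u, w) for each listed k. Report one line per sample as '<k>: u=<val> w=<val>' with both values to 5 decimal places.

k=0: b·v=3.15×0.338=1.06470; √(2b)=2.50998; u=(1.06470+37.34)/2.50998=15.30080, w=(1.06470−37.34)/2.50998=-14.45243
k=1: b·v=3.15×(-0.58)=-1.82700; √(2b)=2.50998; u=(-1.82700+16.78)/2.50998=5.95742, w=(-1.82700−16.78)/2.50998=-7.41321
k=2: b·v=3.15×(-1.169)=-3.68235; √(2b)=2.50998; u=(-3.68235+(-19.316))/2.50998=-9.16276, w=(-3.68235−(-19.316))/2.50998=6.22860
k=3: b·v=3.15×(-2.18)=-6.86700; √(2b)=2.50998; u=(-6.86700+6.636)/2.50998=-0.09203, w=(-6.86700−6.636)/2.50998=-5.37972

0: u=15.30080 w=-14.45243
1: u=5.95742 w=-7.41321
2: u=-9.16276 w=6.22860
3: u=-0.09203 w=-5.37972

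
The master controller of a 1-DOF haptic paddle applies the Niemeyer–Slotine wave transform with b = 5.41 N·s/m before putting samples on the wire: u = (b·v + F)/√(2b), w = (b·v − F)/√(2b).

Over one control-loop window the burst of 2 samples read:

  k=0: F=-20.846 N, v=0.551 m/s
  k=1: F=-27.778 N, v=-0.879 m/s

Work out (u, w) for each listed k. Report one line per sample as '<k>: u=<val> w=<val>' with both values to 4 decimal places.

k=0: b·v=5.41×0.551=2.9809; √(2b)=3.2894; u=(2.9809+(-20.846))/3.2894=-5.4311, w=(2.9809−(-20.846))/3.2894=7.2436
k=1: b·v=5.41×(-0.879)=-4.7554; √(2b)=3.2894; u=(-4.7554+(-27.778))/3.2894=-9.8904, w=(-4.7554−(-27.778))/3.2894=6.9991

0: u=-5.4311 w=7.2436
1: u=-9.8904 w=6.9991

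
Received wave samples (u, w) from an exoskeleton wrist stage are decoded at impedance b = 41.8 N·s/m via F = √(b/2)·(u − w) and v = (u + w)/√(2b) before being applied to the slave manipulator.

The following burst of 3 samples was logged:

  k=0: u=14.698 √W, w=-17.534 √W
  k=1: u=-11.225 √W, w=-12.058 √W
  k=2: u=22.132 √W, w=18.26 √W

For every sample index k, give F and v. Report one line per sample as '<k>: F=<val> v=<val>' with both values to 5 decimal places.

0: F=147.35348 v=-0.31017
1: F=3.80819 v=-2.54645
2: F=17.70144 v=4.41766

k=0: u−w=32.23200, u+w=-2.83600; √(b/2)=4.57165, √(2b)=9.14330; F=4.57165×32.232=147.35348, v=-2.83600/9.14330=-0.31017
k=1: u−w=0.83300, u+w=-23.28300; √(b/2)=4.57165, √(2b)=9.14330; F=4.57165×0.833=3.80819, v=-23.28300/9.14330=-2.54645
k=2: u−w=3.87200, u+w=40.39200; √(b/2)=4.57165, √(2b)=9.14330; F=4.57165×3.872=17.70144, v=40.39200/9.14330=4.41766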